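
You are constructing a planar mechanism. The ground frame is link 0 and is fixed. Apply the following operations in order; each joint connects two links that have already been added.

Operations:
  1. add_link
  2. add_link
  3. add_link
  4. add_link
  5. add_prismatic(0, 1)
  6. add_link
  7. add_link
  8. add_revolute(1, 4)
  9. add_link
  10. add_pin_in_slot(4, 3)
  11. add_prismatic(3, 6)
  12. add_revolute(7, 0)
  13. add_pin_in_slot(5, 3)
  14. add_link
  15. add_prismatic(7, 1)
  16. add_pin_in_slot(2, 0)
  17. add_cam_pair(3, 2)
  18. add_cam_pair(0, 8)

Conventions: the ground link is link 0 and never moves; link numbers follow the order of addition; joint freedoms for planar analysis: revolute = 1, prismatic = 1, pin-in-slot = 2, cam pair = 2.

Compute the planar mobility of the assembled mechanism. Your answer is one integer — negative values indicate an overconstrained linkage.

(L,J1,J2)=(1,0,0); link0 fixed
link1: (2,0,0)
link2: (3,0,0)
link3: (4,0,0)
link4: (5,0,0)
P 0-1 [J1]: (5,1,0)
link5: (6,1,0)
link6: (7,1,0)
R 1-4 [J1]: (7,2,0)
link7: (8,2,0)
PS 4-3 [J2]: (8,2,1)
P 3-6 [J1]: (8,3,1)
R 7-0 [J1]: (8,4,1)
PS 5-3 [J2]: (8,4,2)
link8: (9,4,2)
P 7-1 [J1]: (9,5,2)
PS 2-0 [J2]: (9,5,3)
C 3-2 [J2]: (9,5,4)
C 0-8 [J2]: (9,5,5)
Grübler: 3·8 − 2·5 − 5 = 9

M = 9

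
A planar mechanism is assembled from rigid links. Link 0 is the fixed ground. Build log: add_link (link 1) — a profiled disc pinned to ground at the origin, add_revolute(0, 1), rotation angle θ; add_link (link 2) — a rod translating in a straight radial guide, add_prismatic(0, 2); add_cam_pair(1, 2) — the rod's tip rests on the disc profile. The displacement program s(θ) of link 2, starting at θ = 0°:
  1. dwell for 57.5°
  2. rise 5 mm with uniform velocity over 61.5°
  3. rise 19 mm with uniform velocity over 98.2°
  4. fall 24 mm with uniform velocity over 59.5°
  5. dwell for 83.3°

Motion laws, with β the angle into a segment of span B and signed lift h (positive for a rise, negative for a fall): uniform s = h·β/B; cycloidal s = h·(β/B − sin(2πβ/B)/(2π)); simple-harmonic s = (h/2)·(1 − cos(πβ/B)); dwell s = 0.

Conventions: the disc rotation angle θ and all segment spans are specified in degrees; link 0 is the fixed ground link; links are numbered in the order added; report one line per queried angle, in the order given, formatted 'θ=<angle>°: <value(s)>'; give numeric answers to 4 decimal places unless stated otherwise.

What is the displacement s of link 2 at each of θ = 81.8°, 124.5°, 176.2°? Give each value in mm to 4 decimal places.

seg 1 [0°–57.5°] dwell: s stays 0.0000
seg 2 [57.5°–119°] uniform, h=5: θ=81.8° here. β=24.3, B=61.5. 5·24.3/61.5 = 1.9756 → s = 1.9756
seg 2 [57.5°–119°] uniform, h=5: full span → s += 5 → s = 5.0000
seg 3 [119°–217.2°] uniform, h=19: θ=124.5° here. β=5.5, B=98.2. 19·5.5/98.2 = 1.0642 → s = 6.0642
seg 3 [119°–217.2°] uniform, h=19: θ=176.2° here. β=57.2, B=98.2. 19·57.2/98.2 = 11.0672 → s = 16.0672

θ=81.8°: 1.9756
θ=124.5°: 6.0642
θ=176.2°: 16.0672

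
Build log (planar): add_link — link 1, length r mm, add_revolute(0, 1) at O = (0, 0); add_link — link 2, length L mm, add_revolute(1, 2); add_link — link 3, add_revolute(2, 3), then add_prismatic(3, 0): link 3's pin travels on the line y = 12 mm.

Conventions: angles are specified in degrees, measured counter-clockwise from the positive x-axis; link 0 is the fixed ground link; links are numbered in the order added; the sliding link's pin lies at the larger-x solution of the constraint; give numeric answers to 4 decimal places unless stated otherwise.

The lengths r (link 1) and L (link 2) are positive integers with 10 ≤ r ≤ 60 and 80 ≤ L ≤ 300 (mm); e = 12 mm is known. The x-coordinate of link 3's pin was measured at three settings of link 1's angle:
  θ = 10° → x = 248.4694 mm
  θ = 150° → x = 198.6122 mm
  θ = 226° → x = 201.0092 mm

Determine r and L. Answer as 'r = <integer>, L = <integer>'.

constraint per measurement: (x − r cos θ)² + (r sin θ − e)² = L²
subtracting the θ₁ and θ₂ equations cancels the r² and L² terms:
r = (x₁² − x₂²) / (2[(x₁cos θ₁ + e sin θ₁) − (x₂cos θ₂ + e sin θ₂)]) = 27.0000 → r = 27
L² = (x₁ − r cos θ₁)² + (r sin θ₁ − e)² = 49284.0108 → L = 222.0000 → L = 222
check at θ₃=226°: x = 201.0092 (printed 201.0092) ✓

r = 27, L = 222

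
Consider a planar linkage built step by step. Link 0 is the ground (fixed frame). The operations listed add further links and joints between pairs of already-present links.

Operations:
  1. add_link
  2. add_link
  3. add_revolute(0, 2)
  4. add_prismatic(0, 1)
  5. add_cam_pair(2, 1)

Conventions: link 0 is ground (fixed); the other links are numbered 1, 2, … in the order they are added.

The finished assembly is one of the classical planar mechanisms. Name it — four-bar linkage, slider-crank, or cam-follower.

links: 3 (incl. ground); joints: 1 revolute, 1 prismatic, 1 higher (cam) pair, forming one closed loop
3 links, revolute + prismatic + higher pair in one loop → cam-follower

cam-follower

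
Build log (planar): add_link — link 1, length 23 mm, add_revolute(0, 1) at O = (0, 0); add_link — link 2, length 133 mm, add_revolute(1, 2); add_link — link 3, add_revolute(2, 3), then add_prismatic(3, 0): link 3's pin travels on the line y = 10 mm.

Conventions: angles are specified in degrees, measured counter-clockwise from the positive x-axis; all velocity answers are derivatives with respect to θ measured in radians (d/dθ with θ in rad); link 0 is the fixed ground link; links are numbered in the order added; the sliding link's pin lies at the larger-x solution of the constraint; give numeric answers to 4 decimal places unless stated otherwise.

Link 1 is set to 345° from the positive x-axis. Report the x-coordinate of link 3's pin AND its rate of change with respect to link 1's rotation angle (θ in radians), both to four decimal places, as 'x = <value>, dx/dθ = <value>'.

geometry: r = 23 mm, L = 133 mm, e = 10 mm
crank pin P = (r cos θ, r sin θ) = (22.216294, -5.952838)
h = r sin θ − e = -5.952838 − 10 = -15.952838
x = r cos θ + √(L² − h²) = 22.216294 + 132.039793 = 154.256087
dx/dθ = −r sin θ − h·r cos θ/√(L² − h²) (θ in radians; h = -15.952838) = 8.636975

x = 154.2561, dx/dθ = 8.6370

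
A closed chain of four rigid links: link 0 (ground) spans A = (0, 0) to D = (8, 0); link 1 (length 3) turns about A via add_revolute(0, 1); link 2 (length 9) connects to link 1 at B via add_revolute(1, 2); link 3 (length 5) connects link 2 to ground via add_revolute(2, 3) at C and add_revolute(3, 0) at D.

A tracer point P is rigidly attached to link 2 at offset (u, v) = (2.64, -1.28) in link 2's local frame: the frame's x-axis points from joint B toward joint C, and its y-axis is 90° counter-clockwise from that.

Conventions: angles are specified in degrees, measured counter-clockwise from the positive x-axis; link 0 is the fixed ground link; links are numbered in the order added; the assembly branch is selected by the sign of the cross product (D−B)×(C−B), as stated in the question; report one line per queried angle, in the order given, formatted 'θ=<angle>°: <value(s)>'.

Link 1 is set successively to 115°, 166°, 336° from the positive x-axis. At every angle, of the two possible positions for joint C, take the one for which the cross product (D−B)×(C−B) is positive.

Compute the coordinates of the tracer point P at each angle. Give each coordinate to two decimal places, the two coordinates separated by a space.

A=(0,0), D=(8.00,0)
θ=115°: B = A + 3.00·(cos115°, sin115°) = (-1.2679, 2.7189)
θ=115°: |BD| = 9.6585
θ=115°: circle(B,9.00) ∩ circle(D,5.00): a=7.7282, h=4.6124
θ=115°:   candidates: C₊=(7.4463,4.9692) cross=44.549; C₋=(4.8494,-3.8825) cross=-44.549
θ=115°:   branch + wants cross > 0 → take C=(7.4463,4.9692) (cross=44.549)
θ=115°: ex = (C−B)/|BC| = (0.9682,0.2500); ey = (-0.2500,0.9682)
θ=115°: P = B + 2.64·ex + -1.28·ey = (1.6083,2.1397)
θ=166°: B = A + 3.00·(cos166°, sin166°) = (-2.9109, 0.7258)
θ=166°: |BD| = 10.9350
θ=166°: circle(B,9.00) ∩ circle(D,5.00): a=8.0281, h=4.0682
θ=166°:   candidates: C₊=(5.3695,4.2521) cross=44.485; C₋=(4.8295,-3.8662) cross=-44.485
θ=166°:   branch + wants cross > 0 → take C=(5.3695,4.2521) (cross=44.485)
θ=166°: ex = (C−B)/|BC| = (0.9200,0.3918); ey = (-0.3918,0.9200)
θ=166°: P = B + 2.64·ex + -1.28·ey = (0.0196,0.5825)
θ=336°: B = A + 3.00·(cos336°, sin336°) = (2.7406, -1.2202)
θ=336°: |BD| = 5.3991
θ=336°: circle(B,9.00) ∩ circle(D,5.00): a=7.8856, h=4.3379
θ=336°:   candidates: C₊=(9.4419,4.7876) cross=23.420; C₋=(11.4026,-3.6636) cross=-23.420
θ=336°:   branch + wants cross > 0 → take C=(9.4419,4.7876) (cross=23.420)
θ=336°: ex = (C−B)/|BC| = (0.7446,0.6675); ey = (-0.6675,0.7446)
θ=336°: P = B + 2.64·ex + -1.28·ey = (5.5608,-0.4110)

θ=115°: 1.61 2.14
θ=166°: 0.02 0.58
θ=336°: 5.56 -0.41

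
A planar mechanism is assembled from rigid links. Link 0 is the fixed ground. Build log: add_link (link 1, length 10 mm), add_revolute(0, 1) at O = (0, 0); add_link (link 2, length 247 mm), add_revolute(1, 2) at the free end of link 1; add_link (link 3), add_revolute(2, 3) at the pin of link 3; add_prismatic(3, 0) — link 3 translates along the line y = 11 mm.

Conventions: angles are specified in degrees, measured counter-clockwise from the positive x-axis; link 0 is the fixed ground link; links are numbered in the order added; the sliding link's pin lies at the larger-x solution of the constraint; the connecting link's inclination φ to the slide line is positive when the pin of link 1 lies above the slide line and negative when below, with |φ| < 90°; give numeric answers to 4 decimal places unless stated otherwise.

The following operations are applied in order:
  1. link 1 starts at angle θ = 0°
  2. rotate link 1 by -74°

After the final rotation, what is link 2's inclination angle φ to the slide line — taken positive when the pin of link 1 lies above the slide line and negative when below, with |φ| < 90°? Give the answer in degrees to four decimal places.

geometry: r = 10 mm, L = 247 mm, e = 11 mm; θ starts at 0°
rotate link 1 by -74°: θ ← 0° -74° = -74°
h = r sin θ − e = -9.612617 − 11 = -20.612617
sin φ = h / L = -20.612617 / 247 = -0.08345189
φ = arcsin(-0.08345189) = -4.787008°

-4.7870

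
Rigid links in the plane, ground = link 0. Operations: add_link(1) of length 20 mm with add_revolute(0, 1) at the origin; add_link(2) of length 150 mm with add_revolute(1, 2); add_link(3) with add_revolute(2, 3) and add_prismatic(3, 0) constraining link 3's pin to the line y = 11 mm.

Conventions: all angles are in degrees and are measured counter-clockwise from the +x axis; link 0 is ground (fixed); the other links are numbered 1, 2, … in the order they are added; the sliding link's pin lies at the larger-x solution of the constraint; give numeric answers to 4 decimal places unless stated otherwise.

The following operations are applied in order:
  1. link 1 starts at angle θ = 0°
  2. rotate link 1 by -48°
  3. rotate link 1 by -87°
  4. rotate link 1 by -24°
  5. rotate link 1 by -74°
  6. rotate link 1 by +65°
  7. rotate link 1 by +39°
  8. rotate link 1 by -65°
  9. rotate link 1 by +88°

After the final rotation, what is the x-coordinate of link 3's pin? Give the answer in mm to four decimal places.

geometry: r = 20 mm, L = 150 mm, e = 11 mm; θ starts at 0°
rotate link 1 by -48°: θ ← 0° -48° = -48°
rotate link 1 by -87°: θ ← -48° -87° = -135°
rotate link 1 by -24°: θ ← -135° -24° = -159°
rotate link 1 by -74°: θ ← -159° -74° = -233°
rotate link 1 by +65°: θ ← -233° +65° = -168°
rotate link 1 by +39°: θ ← -168° +39° = -129°
rotate link 1 by -65°: θ ← -129° -65° = -194°
rotate link 1 by +88°: θ ← -194° +88° = -106°
crank pin P = (r cos θ, r sin θ) = (-5.512747, -19.225234)
h = r sin θ − e = -19.225234 − 11 = -30.225234
x = r cos θ + √(L² − h²) = -5.512747 + 146.923229 = 141.410482

141.4105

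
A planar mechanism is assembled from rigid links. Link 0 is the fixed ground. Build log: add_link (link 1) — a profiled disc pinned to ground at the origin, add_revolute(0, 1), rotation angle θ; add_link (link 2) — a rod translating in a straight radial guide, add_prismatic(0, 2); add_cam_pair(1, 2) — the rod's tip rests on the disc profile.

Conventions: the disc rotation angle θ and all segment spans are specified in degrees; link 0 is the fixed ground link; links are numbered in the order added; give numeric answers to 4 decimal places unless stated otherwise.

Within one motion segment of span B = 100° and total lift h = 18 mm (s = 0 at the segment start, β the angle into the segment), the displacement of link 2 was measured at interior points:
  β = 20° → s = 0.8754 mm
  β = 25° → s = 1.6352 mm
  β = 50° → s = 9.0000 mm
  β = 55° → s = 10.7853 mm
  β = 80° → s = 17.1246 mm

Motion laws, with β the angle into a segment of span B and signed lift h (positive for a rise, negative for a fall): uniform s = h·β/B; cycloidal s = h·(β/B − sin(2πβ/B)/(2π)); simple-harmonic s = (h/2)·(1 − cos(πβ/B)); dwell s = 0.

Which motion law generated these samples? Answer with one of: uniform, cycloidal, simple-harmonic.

candidates at β/B = r: uniform s = h·r (linear in β); cycloidal s = h·(r − sin(2πr)/(2π)); simple-harmonic s = (h/2)(1 − cos(πr))
β=20°: printed 0.8754 | uniform 3.6000, cycloidal 0.8754, simple-harmonic 1.7188
β=25°: printed 1.6352 | uniform 4.5000, cycloidal 1.6352, simple-harmonic 2.6360
β=50°: printed 9.0000 | uniform 9.0000, cycloidal 9.0000, simple-harmonic 9.0000
β=55°: printed 10.7853 | uniform 9.9000, cycloidal 10.7853, simple-harmonic 10.4079
β=80°: printed 17.1246 | uniform 14.4000, cycloidal 17.1246, simple-harmonic 16.2812
only one law matches every sample → cycloidal

cycloidal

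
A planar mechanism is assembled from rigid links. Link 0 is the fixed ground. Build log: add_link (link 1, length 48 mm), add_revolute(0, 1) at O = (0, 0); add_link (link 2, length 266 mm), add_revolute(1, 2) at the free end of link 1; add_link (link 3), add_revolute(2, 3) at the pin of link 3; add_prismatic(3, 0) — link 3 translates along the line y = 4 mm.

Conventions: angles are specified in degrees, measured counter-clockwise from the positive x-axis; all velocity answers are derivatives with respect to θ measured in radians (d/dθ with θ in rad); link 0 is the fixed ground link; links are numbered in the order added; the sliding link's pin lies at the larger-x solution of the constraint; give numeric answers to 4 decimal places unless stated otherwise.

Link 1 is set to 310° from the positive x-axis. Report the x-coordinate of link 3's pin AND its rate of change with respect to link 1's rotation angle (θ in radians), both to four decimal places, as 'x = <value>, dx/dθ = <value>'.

geometry: r = 48 mm, L = 266 mm, e = 4 mm
crank pin P = (r cos θ, r sin θ) = (30.853805, -36.770133)
h = r sin θ − e = -36.770133 − 4 = -40.770133
x = r cos θ + √(L² − h²) = 30.853805 + 262.856988 = 293.710793
dx/dθ = −r sin θ − h·r cos θ/√(L² − h²) (θ in radians; h = -40.770133) = 41.555678

x = 293.7108, dx/dθ = 41.5557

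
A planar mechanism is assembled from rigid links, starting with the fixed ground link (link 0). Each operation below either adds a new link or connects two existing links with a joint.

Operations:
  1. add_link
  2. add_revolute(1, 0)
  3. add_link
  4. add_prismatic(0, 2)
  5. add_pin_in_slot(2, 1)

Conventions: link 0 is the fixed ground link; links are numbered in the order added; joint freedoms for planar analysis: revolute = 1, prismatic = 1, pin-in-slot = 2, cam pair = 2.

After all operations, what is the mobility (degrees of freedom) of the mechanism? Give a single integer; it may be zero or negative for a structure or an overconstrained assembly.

(L,J1,J2)=(1,0,0); link0 fixed
link1: (2,0,0)
R 1-0 [J1]: (2,1,0)
link2: (3,1,0)
P 0-2 [J1]: (3,2,0)
PS 2-1 [J2]: (3,2,1)
Grübler: 3·2 − 2·2 − 1 = 1

M = 1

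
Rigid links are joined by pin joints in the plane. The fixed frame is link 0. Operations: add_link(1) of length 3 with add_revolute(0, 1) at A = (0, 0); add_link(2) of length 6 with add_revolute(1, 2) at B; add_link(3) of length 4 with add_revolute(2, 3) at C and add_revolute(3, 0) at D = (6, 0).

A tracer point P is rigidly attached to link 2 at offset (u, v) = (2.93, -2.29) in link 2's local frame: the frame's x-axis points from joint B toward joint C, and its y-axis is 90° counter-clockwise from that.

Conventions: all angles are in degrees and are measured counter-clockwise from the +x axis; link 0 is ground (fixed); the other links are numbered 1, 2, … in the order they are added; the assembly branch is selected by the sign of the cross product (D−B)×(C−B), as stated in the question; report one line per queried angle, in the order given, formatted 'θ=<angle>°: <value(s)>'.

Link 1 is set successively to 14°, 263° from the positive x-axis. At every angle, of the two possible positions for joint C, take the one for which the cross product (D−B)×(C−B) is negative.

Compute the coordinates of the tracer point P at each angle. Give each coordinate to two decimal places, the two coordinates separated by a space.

A=(0,0), D=(6.00,0)
θ=14°: B = A + 3.00·(cos14°, sin14°) = (2.9109, 0.7258)
θ=14°: |BD| = 3.1732
θ=14°: circle(B,6.00) ∩ circle(D,4.00): a=4.7380, h=3.6812
θ=14°:   candidates: C₊=(8.3652,3.2258) cross=11.681; C₋=(6.6813,-3.9415) cross=-11.681
θ=14°:   branch - wants cross < 0 → take C=(6.6813,-3.9415) (cross=-11.681)
θ=14°: ex = (C−B)/|BC| = (0.6284,-0.7779); ey = (0.7779,0.6284)
θ=14°: P = B + 2.93·ex + -2.29·ey = (2.9708,-2.9925)
θ=263°: B = A + 3.00·(cos263°, sin263°) = (-0.3656, -2.9776)
θ=263°: |BD| = 7.0276
θ=263°: circle(B,6.00) ∩ circle(D,4.00): a=4.9368, h=3.4100
θ=263°:   candidates: C₊=(2.6613,2.2029) cross=23.964; C₋=(5.5510,-3.9747) cross=-23.964
θ=263°:   branch - wants cross < 0 → take C=(5.5510,-3.9747) (cross=-23.964)
θ=263°: ex = (C−B)/|BC| = (0.9861,-0.1662); ey = (0.1662,0.9861)
θ=263°: P = B + 2.93·ex + -2.29·ey = (2.1431,-5.7227)

θ=14°: 2.97 -2.99
θ=263°: 2.14 -5.72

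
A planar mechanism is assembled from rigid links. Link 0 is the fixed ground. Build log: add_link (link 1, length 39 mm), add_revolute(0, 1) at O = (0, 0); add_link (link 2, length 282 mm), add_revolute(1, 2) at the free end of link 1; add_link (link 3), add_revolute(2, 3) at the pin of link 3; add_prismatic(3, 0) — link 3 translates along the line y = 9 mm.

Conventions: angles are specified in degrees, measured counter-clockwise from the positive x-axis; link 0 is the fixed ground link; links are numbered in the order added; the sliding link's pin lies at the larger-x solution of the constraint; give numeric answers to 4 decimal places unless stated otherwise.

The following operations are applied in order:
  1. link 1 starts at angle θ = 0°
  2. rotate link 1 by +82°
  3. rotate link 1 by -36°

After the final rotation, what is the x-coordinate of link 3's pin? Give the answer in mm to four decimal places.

geometry: r = 39 mm, L = 282 mm, e = 9 mm; θ starts at 0°
rotate link 1 by +82°: θ ← 0° +82° = 82°
rotate link 1 by -36°: θ ← 82° -36° = 46°
crank pin P = (r cos θ, r sin θ) = (27.091676, 28.054252)
h = r sin θ − e = 28.054252 − 9 = 19.054252
x = r cos θ + √(L² − h²) = 27.091676 + 281.355532 = 308.447209

308.4472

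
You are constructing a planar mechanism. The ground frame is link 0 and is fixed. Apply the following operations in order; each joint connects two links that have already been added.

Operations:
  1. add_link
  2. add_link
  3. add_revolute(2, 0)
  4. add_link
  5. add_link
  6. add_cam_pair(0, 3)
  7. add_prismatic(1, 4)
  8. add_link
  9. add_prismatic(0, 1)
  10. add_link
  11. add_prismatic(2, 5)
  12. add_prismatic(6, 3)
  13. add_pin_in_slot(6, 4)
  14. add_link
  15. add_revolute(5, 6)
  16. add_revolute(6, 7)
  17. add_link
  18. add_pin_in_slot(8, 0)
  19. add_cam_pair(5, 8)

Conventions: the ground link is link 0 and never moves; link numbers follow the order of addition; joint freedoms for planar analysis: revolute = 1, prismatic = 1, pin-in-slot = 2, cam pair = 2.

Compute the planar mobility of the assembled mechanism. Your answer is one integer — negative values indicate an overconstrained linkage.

link 0 = ground. State L|J1|J2 = 1|0|0
+link1  2|0|0
+link2  3|0|0
R(2,0) f=1→J1  3|1|0
+link3  4|1|0
+link4  5|1|0
C(0,3) f=2→J2  5|1|1
P(1,4) f=1→J1  5|2|1
+link5  6|2|1
P(0,1) f=1→J1  6|3|1
+link6  7|3|1
P(2,5) f=1→J1  7|4|1
P(6,3) f=1→J1  7|5|1
PS(6,4) f=2→J2  7|5|2
+link7  8|5|2
R(5,6) f=1→J1  8|6|2
R(6,7) f=1→J1  8|7|2
+link8  9|7|2
PS(8,0) f=2→J2  9|7|3
C(5,8) f=2→J2  9|7|4
M = 3(9−1)−2·7−4 = 24−14−4 = 6

M = 6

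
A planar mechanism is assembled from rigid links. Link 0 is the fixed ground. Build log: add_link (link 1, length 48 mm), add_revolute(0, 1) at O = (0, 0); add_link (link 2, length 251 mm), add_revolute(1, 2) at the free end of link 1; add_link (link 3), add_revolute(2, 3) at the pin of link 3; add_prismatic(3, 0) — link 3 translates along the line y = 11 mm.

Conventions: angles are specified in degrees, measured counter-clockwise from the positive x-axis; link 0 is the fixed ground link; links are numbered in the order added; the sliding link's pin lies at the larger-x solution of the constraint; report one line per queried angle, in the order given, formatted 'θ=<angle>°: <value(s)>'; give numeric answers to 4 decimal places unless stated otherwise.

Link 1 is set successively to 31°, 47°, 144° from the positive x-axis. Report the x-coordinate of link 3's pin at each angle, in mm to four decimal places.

geometry: r = 48 mm, L = 251 mm, e = 11 mm
θ=31°: crank pin P = (r cos θ, r sin θ) = (41.144030, 24.721828)
θ=31°: h = r sin θ − e = 24.721828 − 11 = 13.721828
θ=31°: x = r cos θ + √(L² − h²) = 41.144030 + 250.624643 = 291.768673
θ=47°: crank pin P = (r cos θ, r sin θ) = (32.735921, 35.104978)
θ=47°: h = r sin θ − e = 35.104978 − 11 = 24.104978
θ=47°: x = r cos θ + √(L² − h²) = 32.735921 + 249.839849 = 282.575770
θ=144°: crank pin P = (r cos θ, r sin θ) = (-38.832816, 28.213692)
θ=144°: h = r sin θ − e = 28.213692 − 11 = 17.213692
θ=144°: x = r cos θ + √(L² − h²) = -38.832816 + 250.409043 = 211.576227

θ=31°: 291.7687
θ=47°: 282.5758
θ=144°: 211.5762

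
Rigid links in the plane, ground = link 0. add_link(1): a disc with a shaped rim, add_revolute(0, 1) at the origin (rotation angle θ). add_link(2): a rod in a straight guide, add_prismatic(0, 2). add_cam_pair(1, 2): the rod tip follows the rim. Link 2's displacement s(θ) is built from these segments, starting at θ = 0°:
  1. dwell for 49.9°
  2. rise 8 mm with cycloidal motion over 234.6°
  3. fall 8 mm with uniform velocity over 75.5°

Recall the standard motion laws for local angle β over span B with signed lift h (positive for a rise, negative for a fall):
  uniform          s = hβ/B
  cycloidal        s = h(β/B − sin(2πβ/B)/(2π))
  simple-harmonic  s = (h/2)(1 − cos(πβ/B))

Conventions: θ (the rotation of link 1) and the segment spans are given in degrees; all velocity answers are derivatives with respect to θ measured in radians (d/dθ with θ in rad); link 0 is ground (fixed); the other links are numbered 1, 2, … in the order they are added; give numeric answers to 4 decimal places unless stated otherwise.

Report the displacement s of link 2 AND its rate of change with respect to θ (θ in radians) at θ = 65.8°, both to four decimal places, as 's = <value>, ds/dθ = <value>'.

segment 1 (0° to 49.9°, dwell): s unchanged at 0.0000
θ = 65.8° falls in segment 2 (49.9° to 284.5°, cycloidal, h = 8): β = 65.8 − 49.9 = 15.9°, B = 234.6°; Δs = 8·(0.0678 − sin(2π·0.0678)/(2π)) = 0.0162; s = 0.0000 + 0.0162 = 0.0162
velocity in seg [49.9°–284.5°] (cycloidal), θ in radians: β = 15.9° = 0.2775 rad, B = 234.6° = 4.0945 rad; ds/dθ = (h/B)(1 − cos(2πβ/B)) = (8/4.0945)(1 − cos(2π·0.0678)) = 0.174494 mm/rad

s = 0.0162, ds/dθ = 0.1745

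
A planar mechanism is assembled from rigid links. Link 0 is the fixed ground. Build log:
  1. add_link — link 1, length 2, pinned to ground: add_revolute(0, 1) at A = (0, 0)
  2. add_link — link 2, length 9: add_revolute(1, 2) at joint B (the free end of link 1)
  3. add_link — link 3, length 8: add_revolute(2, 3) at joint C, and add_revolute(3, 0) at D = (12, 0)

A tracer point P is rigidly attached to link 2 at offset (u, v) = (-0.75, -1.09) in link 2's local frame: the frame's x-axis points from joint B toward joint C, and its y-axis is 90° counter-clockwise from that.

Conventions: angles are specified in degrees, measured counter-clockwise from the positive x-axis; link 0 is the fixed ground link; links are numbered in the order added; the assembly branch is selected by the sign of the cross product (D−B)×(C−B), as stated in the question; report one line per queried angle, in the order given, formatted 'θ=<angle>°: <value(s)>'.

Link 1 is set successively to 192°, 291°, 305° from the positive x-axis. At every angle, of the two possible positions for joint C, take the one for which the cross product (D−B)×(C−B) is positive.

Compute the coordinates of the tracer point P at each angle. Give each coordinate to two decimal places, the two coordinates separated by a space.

A=(0,0), D=(12.00,0)
θ=192°: B = A + 2.00·(cos192°, sin192°) = (-1.9563, -0.4158)
θ=192°: |BD| = 13.9625
θ=192°: circle(B,9.00) ∩ circle(D,8.00): a=7.5900, h=4.8365
θ=192°:   candidates: C₊=(5.4863,4.6446) cross=67.529; C₋=(5.7744,-5.0241) cross=-67.529
θ=192°:   branch + wants cross > 0 → take C=(5.4863,4.6446) (cross=67.529)
θ=192°: ex = (C−B)/|BC| = (0.8270,0.5623); ey = (-0.5623,0.8270)
θ=192°: P = B + -0.75·ex + -1.09·ey = (-1.9636,-1.7389)
θ=291°: B = A + 2.00·(cos291°, sin291°) = (0.7167, -1.8672)
θ=291°: |BD| = 11.4367
θ=291°: circle(B,9.00) ∩ circle(D,8.00): a=6.4616, h=6.2648
θ=291°:   candidates: C₊=(6.0688,5.3685) cross=71.649; C₋=(8.1144,-6.9930) cross=-71.649
θ=291°:   branch + wants cross > 0 → take C=(6.0688,5.3685) (cross=71.649)
θ=291°: ex = (C−B)/|BC| = (0.5947,0.8040); ey = (-0.8040,0.5947)
θ=291°: P = B + -0.75·ex + -1.09·ey = (1.1471,-3.1183)
θ=305°: B = A + 2.00·(cos305°, sin305°) = (1.1472, -1.6383)
θ=305°: |BD| = 10.9758
θ=305°: circle(B,9.00) ∩ circle(D,8.00): a=6.2623, h=6.4640
θ=305°:   candidates: C₊=(6.3745,5.6880) cross=70.948; C₋=(8.3042,-7.0951) cross=-70.948
θ=305°:   branch + wants cross > 0 → take C=(6.3745,5.6880) (cross=70.948)
θ=305°: ex = (C−B)/|BC| = (0.5808,0.8140); ey = (-0.8140,0.5808)
θ=305°: P = B + -0.75·ex + -1.09·ey = (1.5988,-2.8819)

θ=192°: -1.96 -1.74
θ=291°: 1.15 -3.12
θ=305°: 1.60 -2.88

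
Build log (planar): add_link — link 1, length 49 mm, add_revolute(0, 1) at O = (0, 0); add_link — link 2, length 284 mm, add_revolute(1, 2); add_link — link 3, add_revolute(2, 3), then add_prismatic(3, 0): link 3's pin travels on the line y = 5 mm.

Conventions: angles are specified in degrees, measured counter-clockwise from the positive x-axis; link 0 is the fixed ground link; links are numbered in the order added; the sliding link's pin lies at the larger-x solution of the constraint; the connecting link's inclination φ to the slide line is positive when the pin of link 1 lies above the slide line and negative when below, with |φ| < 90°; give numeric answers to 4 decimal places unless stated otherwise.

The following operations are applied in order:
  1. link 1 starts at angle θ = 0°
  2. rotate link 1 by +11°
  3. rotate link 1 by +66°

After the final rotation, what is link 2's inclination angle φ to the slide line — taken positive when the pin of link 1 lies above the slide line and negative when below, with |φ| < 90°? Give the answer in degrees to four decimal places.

geometry: r = 49 mm, L = 284 mm, e = 5 mm; θ starts at 0°
rotate link 1 by +11°: θ ← 0° +11° = 11°
rotate link 1 by +66°: θ ← 11° +66° = 77°
h = r sin θ − e = 47.744133 − 5 = 42.744133
sin φ = h / L = 42.744133 / 284 = 0.15050751
φ = arcsin(0.15050751) = 8.656339°

8.6563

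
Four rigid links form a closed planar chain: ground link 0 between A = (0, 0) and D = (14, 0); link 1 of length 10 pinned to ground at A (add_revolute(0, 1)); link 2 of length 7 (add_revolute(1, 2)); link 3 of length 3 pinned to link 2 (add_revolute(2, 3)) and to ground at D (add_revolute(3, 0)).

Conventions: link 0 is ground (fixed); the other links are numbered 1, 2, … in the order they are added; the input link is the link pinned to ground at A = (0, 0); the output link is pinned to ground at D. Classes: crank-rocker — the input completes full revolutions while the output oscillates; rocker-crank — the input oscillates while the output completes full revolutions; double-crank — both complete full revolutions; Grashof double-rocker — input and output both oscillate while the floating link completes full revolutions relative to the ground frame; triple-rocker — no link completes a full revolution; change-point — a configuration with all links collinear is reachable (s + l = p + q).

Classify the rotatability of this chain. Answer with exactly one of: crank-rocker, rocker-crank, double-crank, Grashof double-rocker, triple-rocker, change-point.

lengths: ground=14, input=10, coupler=7, output=3
sorted: s=3 (shortest), l=14 (longest), p+q=17
s + l = 17 vs p + q = 17
s + l = p + q → change-point (collinear configuration reachable)

change-point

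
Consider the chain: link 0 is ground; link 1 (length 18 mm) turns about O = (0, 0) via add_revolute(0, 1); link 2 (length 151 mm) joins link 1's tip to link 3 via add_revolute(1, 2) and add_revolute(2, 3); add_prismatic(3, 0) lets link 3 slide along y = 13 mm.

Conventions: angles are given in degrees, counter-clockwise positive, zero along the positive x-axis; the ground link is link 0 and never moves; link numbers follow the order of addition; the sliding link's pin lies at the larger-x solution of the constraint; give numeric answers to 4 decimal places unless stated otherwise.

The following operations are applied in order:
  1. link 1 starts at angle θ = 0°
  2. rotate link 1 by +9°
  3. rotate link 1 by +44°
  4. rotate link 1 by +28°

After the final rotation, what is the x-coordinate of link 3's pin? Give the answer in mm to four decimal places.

geometry: r = 18 mm, L = 151 mm, e = 13 mm; θ starts at 0°
rotate link 1 by +9°: θ ← 0° +9° = 9°
rotate link 1 by +44°: θ ← 9° +44° = 53°
rotate link 1 by +28°: θ ← 53° +28° = 81°
crank pin P = (r cos θ, r sin θ) = (2.815820, 17.778390)
h = r sin θ − e = 17.778390 − 13 = 4.778390
x = r cos θ + √(L² − h²) = 2.815820 + 150.924375 = 153.740195

153.7402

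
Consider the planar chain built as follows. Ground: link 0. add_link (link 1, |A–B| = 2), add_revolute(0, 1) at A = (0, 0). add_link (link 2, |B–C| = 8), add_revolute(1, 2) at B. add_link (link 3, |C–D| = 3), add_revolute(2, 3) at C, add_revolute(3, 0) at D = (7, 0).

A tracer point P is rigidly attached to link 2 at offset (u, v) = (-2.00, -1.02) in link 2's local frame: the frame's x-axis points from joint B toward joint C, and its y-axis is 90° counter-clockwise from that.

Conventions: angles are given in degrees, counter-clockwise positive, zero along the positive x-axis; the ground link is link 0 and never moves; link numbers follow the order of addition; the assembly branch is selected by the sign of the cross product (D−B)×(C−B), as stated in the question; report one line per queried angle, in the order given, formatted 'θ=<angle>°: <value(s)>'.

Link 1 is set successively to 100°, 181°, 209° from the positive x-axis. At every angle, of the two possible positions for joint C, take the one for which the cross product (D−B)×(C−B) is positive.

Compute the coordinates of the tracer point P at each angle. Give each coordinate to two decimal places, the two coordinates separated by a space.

A=(0,0), D=(7.00,0)
θ=100°: B = A + 2.00·(cos100°, sin100°) = (-0.3473, 1.9696)
θ=100°: |BD| = 7.6067
θ=100°: circle(B,8.00) ∩ circle(D,3.00): a=7.4186, h=2.9941
θ=100°:   candidates: C₊=(7.5935,2.9407) cross=22.775; C₋=(6.0430,-2.8433) cross=-22.775
θ=100°:   branch + wants cross > 0 → take C=(7.5935,2.9407) (cross=22.775)
θ=100°: ex = (C−B)/|BC| = (0.9926,0.1214); ey = (-0.1214,0.9926)
θ=100°: P = B + -2.00·ex + -1.02·ey = (-2.2087,0.7144)
θ=181°: B = A + 2.00·(cos181°, sin181°) = (-1.9997, -0.0349)
θ=181°: |BD| = 8.9998
θ=181°: circle(B,8.00) ∩ circle(D,3.00): a=7.5555, h=2.6295
θ=181°:   candidates: C₊=(5.5456,2.6239) cross=23.665; C₋=(5.5660,-2.6351) cross=-23.665
θ=181°:   branch + wants cross > 0 → take C=(5.5456,2.6239) (cross=23.665)
θ=181°: ex = (C−B)/|BC| = (0.9432,0.3323); ey = (-0.3323,0.9432)
θ=181°: P = B + -2.00·ex + -1.02·ey = (-3.5470,-1.6616)
θ=209°: B = A + 2.00·(cos209°, sin209°) = (-1.7492, -0.9696)
θ=209°: |BD| = 8.8028
θ=209°: circle(B,8.00) ∩ circle(D,3.00): a=7.5254, h=2.7145
θ=209°:   candidates: C₊=(5.4314,2.5572) cross=23.895; C₋=(6.0294,-2.8386) cross=-23.895
θ=209°:   branch + wants cross > 0 → take C=(5.4314,2.5572) (cross=23.895)
θ=209°: ex = (C−B)/|BC| = (0.8976,0.4409); ey = (-0.4409,0.8976)
θ=209°: P = B + -2.00·ex + -1.02·ey = (-3.0947,-2.7669)

θ=100°: -2.21 0.71
θ=181°: -3.55 -1.66
θ=209°: -3.09 -2.77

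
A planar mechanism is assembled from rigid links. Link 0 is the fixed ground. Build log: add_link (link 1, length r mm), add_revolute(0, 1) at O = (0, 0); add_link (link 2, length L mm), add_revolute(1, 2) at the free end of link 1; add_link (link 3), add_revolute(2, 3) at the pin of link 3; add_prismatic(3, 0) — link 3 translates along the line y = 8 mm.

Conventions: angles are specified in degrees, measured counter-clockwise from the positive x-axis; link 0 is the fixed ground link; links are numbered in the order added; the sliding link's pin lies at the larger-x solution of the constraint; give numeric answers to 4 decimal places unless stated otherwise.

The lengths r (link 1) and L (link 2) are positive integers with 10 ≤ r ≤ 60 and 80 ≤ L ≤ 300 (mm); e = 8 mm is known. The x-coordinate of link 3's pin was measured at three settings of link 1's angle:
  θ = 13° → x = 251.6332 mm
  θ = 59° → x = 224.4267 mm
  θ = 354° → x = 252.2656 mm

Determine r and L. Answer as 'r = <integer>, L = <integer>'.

constraint per measurement: (x − r cos θ)² + (r sin θ − e)² = L²
subtracting the θ₁ and θ₂ equations cancels the r² and L² terms:
r = (x₁² − x₂²) / (2[(x₁cos θ₁ + e sin θ₁) − (x₂cos θ₂ + e sin θ₂)]) = 52.0000 → r = 52
L² = (x₁ − r cos θ₁)² + (r sin θ₁ − e)² = 40400.9869 → L = 201.0000 → L = 201
check at θ₃=354°: x = 252.2656 (printed 252.2656) ✓

r = 52, L = 201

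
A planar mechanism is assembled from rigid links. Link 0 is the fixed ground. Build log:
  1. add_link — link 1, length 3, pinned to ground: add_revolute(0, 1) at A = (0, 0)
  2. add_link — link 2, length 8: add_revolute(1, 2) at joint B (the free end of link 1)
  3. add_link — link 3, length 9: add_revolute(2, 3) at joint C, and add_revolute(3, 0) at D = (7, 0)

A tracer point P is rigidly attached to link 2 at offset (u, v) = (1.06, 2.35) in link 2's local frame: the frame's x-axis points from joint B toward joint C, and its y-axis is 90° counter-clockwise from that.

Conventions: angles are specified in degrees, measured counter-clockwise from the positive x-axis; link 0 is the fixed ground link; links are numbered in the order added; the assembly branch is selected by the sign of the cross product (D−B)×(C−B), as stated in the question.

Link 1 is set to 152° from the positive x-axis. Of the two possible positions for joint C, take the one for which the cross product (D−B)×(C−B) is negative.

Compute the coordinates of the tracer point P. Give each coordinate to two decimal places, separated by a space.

A=(0,0), D=(7.00,0)
B = A + 3.00·(cos152°, sin152°) = (-2.6488, 1.4084)
|BD| = 9.7511
circle(B,8.00) ∩ circle(D,9.00): a=4.0038, h=6.9260
  candidates: C₊=(2.3134,7.6835) cross=67.536; C₋=(0.3127,-6.0232) cross=-67.536
  branch - wants cross < 0 → take C=(0.3127,-6.0232) (cross=-67.536)
ex = (C−B)/|BC| = (0.3702,-0.9290); ey = (0.9290,0.3702)
P = B + 1.06·ex + 2.35·ey = (-0.0734,1.2937)

-0.07 1.29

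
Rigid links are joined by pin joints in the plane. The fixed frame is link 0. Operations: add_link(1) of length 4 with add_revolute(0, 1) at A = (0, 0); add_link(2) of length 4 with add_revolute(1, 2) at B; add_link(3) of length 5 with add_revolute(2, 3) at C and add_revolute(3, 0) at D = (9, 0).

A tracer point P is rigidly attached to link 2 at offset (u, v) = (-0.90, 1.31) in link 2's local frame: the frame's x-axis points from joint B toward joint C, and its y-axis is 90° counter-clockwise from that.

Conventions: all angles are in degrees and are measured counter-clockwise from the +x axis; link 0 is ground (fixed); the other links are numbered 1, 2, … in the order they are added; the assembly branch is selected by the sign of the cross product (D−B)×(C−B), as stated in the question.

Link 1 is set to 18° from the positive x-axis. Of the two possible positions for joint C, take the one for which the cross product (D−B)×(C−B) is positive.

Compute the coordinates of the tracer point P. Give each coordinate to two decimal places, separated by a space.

A=(0,0), D=(9.00,0)
B = A + 4.00·(cos18°, sin18°) = (3.8042, 1.2361)
|BD| = 5.3408
circle(B,4.00) ∩ circle(D,5.00): a=1.8278, h=3.5580
  candidates: C₊=(6.4059,4.2744) cross=19.002; C₋=(4.7590,-2.6483) cross=-19.002
  branch + wants cross > 0 → take C=(6.4059,4.2744) (cross=19.002)
ex = (C−B)/|BC| = (0.6504,0.7596); ey = (-0.7596,0.6504)
P = B + -0.90·ex + 1.31·ey = (2.2238,1.4045)

2.22 1.40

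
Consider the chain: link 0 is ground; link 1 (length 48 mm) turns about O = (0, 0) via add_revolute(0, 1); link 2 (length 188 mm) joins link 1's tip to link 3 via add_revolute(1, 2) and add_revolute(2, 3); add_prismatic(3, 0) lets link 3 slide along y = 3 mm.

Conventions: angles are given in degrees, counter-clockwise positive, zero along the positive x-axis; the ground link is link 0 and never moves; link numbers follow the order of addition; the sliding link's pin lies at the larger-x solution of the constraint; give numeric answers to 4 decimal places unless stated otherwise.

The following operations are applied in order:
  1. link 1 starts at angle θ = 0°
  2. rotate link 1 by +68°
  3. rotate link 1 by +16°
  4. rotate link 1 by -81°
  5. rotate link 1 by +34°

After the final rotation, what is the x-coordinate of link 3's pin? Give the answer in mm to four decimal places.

geometry: r = 48 mm, L = 188 mm, e = 3 mm; θ starts at 0°
rotate link 1 by +68°: θ ← 0° +68° = 68°
rotate link 1 by +16°: θ ← 68° +16° = 84°
rotate link 1 by -81°: θ ← 84° -81° = 3°
rotate link 1 by +34°: θ ← 3° +34° = 37°
crank pin P = (r cos θ, r sin θ) = (38.334504, 28.887121)
h = r sin θ − e = 28.887121 − 3 = 25.887121
x = r cos θ + √(L² − h²) = 38.334504 + 186.209175 = 224.543680

224.5437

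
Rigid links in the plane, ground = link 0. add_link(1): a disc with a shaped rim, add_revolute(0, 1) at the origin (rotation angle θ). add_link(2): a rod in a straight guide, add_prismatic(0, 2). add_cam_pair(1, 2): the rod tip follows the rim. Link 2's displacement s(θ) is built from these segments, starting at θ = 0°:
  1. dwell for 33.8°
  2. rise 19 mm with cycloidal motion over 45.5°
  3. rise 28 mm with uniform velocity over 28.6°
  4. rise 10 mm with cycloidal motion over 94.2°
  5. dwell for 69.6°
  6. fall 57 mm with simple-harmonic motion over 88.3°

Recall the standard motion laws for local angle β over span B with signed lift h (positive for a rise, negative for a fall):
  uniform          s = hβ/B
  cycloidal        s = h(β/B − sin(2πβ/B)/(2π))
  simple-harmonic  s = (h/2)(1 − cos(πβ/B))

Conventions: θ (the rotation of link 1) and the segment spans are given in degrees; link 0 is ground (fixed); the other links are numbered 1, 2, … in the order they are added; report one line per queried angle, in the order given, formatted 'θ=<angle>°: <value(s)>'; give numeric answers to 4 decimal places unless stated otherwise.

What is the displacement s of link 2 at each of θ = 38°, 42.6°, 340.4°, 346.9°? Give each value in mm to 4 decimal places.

segment 1 (0° to 33.8°, dwell): s unchanged at 0.0000
θ = 38° falls in segment 2 (33.8° to 79.3°, cycloidal, h = 19): β = 38 − 33.8 = 4.2°, B = 45.5°; Δs = 19·(0.0923 − sin(2π·0.0923)/(2π)) = 0.0967; s = 0.0000 + 0.0967 = 0.0967
θ = 42.6° falls in segment 2 (33.8° to 79.3°, cycloidal, h = 19): β = 42.6 − 33.8 = 8.8°, B = 45.5°; Δs = 19·(0.1934 − sin(2π·0.1934)/(2π)) = 0.8400; s = 0.0000 + 0.8400 = 0.8400
segment 2 (33.8° to 79.3°, cycloidal, h = 19) is passed completely: s = 0.0000 + (19) = 19.0000
segment 3 (79.3° to 107.9°, uniform, h = 28) is passed completely: s = 19.0000 + (28) = 47.0000
segment 4 (107.9° to 202.1°, cycloidal, h = 10) is passed completely: s = 47.0000 + (10) = 57.0000
segment 5 (202.1° to 271.7°, dwell): s unchanged at 57.0000
θ = 340.4° falls in segment 6 (271.7° to 360°, simple-harmonic, h = -57): β = 340.4 − 271.7 = 68.7°, B = 88.3°; Δs = -57/2·(1 − cos(π·0.7780)) = -50.3467; s = 57.0000 − 50.3467 = 6.6533
θ = 346.9° falls in segment 6 (271.7° to 360°, simple-harmonic, h = -57): β = 346.9 − 271.7 = 75.2°, B = 88.3°; Δs = -57/2·(1 − cos(π·0.8516)) = -53.9601; s = 57.0000 − 53.9601 = 3.0399

θ=38°: 0.0967
θ=42.6°: 0.8400
θ=340.4°: 6.6533
θ=346.9°: 3.0399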